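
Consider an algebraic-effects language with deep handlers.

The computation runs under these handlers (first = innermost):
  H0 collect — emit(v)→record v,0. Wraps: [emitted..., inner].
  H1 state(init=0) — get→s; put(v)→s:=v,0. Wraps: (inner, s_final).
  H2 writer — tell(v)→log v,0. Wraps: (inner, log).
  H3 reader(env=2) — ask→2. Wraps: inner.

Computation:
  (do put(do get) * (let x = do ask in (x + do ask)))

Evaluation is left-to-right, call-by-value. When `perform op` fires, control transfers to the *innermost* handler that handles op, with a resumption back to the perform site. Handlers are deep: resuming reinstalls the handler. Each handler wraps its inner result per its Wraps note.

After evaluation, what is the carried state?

Evaluation trace:
get @ H1 ⇒ 0
put(0) @ H1 ⇒ s:=0
ask @ H3 ⇒ 2
ask @ H3 ⇒ 2
H0 returns [0]
H1 returns ([0], 0)
H2 returns (([0], 0), ())
H3 returns (([0], 0), ())
= (([0], 0), ())

Answer: 0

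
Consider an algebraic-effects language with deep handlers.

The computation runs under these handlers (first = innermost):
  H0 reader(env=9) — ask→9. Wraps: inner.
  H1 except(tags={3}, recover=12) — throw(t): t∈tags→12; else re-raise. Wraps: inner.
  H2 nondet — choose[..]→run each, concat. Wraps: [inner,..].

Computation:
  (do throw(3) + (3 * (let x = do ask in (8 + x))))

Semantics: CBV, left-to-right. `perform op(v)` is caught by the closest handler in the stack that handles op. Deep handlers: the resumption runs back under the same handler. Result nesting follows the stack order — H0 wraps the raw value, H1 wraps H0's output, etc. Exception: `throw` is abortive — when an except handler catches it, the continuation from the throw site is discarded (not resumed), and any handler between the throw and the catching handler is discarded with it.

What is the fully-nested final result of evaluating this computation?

Evaluation trace:
throw(3) @ H1 caught ⇒ 12
H2 returns [12]
= [12]

Answer: [12]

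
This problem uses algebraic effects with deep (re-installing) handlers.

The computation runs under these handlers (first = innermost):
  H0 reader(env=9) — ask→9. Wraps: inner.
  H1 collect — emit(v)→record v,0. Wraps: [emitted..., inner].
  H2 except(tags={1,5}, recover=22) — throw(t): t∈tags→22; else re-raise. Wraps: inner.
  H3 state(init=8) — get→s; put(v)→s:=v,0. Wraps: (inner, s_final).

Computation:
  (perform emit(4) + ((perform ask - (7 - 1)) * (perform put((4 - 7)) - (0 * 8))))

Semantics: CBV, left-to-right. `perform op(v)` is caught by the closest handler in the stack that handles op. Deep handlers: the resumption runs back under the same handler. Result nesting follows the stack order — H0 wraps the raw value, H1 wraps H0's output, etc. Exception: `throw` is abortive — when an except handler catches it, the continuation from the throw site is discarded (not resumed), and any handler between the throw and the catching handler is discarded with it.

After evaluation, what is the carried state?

Step-by-step:
emit(4) @ H1 ⇒ out+=4
ask @ H0 ⇒ 9
put(-3) @ H3 ⇒ s:=-3
H0 returns 0
H1 returns [4, 0]
H2 returns [4, 0]
H3 returns ([4, 0], -3)
= ([4, 0], -3)

Answer: -3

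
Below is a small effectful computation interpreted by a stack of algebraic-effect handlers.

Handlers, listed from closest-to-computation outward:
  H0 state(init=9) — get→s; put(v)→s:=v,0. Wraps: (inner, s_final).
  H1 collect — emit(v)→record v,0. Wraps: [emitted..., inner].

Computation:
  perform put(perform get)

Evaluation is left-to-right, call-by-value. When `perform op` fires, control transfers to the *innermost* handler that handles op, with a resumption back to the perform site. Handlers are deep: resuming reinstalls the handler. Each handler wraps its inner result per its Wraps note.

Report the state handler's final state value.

Step-by-step:
get @ H0 ⇒ 9
put(9) @ H0 ⇒ s:=9
H0 returns (0, 9)
H1 returns [(0, 9)]
= [(0, 9)]

Answer: 9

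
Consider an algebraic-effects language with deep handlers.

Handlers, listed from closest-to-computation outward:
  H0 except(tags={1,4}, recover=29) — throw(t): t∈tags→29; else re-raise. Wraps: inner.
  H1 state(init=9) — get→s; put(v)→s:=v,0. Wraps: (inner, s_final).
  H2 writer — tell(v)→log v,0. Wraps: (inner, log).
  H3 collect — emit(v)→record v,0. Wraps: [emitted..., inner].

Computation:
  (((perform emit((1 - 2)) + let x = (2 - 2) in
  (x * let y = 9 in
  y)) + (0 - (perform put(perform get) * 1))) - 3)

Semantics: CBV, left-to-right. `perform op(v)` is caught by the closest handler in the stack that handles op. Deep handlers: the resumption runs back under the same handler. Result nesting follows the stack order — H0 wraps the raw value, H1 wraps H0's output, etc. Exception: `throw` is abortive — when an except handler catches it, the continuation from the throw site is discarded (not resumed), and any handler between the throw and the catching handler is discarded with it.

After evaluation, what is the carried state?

Working:
emit(-1) @ H3 ⇒ out+=-1
get @ H1 ⇒ 9
put(9) @ H1 ⇒ s:=9
H0 returns -3
H1 returns (-3, 9)
H2 returns ((-3, 9), ())
H3 returns [-1, ((-3, 9), ())]
= [-1, ((-3, 9), ())]

Answer: 9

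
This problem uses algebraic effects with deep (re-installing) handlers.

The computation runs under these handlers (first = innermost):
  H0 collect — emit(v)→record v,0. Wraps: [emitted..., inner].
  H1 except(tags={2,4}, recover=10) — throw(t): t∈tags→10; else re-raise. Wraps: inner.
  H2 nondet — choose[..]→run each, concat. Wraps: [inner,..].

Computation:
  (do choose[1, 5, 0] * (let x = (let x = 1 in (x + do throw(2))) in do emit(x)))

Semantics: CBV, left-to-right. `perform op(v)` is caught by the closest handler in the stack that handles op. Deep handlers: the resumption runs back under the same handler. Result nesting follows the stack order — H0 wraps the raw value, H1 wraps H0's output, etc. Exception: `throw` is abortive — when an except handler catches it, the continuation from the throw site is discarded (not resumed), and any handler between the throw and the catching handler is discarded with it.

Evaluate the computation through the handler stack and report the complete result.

Working:
choose[1, 5, 0] @ H2
  branch[0] choose=1:
    throw(2) @ H1 caught ⇒ 10
    H2 returns [10]
  branch[1] choose=5:
    throw(2) @ H1 caught ⇒ 10
    H2 returns [10]
  branch[2] choose=0:
    throw(2) @ H1 caught ⇒ 10
    H2 returns [10]
= [10, 10, 10]

Answer: [10, 10, 10]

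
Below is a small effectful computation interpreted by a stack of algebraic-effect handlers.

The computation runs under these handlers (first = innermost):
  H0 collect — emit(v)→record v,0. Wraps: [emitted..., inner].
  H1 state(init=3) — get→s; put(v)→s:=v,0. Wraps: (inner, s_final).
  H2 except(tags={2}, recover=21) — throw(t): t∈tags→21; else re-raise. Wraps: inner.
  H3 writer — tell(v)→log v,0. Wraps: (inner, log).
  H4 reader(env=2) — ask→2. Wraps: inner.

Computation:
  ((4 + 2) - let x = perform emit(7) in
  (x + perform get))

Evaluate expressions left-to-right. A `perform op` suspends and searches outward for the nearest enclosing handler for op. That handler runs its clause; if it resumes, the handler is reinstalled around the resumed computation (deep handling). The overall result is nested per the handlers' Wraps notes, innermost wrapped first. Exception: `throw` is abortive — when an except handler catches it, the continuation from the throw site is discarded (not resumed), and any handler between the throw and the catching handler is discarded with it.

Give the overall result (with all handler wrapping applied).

Step-by-step:
emit(7) @ H0 ⇒ out+=7
get @ H1 ⇒ 3
H0 returns [7, 3]
H1 returns ([7, 3], 3)
H2 returns ([7, 3], 3)
H3 returns (([7, 3], 3), ())
H4 returns (([7, 3], 3), ())
= (([7, 3], 3), ())

Answer: (([7, 3], 3), ())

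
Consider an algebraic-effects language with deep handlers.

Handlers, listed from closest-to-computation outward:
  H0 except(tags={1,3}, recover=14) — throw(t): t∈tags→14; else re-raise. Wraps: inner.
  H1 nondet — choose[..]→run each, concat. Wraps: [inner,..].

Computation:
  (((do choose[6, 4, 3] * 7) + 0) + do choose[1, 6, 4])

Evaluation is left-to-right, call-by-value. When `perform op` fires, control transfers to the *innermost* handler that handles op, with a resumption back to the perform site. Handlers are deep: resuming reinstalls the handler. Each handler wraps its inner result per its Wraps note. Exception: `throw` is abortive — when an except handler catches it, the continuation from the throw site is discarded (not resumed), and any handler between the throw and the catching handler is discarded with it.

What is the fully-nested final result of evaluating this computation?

Answer: [43, 48, 46, 29, 34, 32, 22, 27, 25]

Working:
choose[6, 4, 3] @ H1
  branch[0] choose=6:
    choose[1, 6, 4] @ H1
      branch[0] choose=1:
        H0 returns 43
        H1 returns [43]
      branch[1] choose=6:
        H0 returns 48
        H1 returns [48]
      branch[2] choose=4:
        H0 returns 46
        H1 returns [46]
  branch[1] choose=4:
    choose[1, 6, 4] @ H1
      branch[0] choose=1:
        H0 returns 29
        H1 returns [29]
      branch[1] choose=6:
        H0 returns 34
        H1 returns [34]
      branch[2] choose=4:
        H0 returns 32
        H1 returns [32]
  branch[2] choose=3:
    choose[1, 6, 4] @ H1
      branch[0] choose=1:
        H0 returns 22
        H1 returns [22]
      branch[1] choose=6:
        H0 returns 27
        H1 returns [27]
      branch[2] choose=4:
        H0 returns 25
        H1 returns [25]
= [43, 48, 46, 29, 34, 32, 22, 27, 25]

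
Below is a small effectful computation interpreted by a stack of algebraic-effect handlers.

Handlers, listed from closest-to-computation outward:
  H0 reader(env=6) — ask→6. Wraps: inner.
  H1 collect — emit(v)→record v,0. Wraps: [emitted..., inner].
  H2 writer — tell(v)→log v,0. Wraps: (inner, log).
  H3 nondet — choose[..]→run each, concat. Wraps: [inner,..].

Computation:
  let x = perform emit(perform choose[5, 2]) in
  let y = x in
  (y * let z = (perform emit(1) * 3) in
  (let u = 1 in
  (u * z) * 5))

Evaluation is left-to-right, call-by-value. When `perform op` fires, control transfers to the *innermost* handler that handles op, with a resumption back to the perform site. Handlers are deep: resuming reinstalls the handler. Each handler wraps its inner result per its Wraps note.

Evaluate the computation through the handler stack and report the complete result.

Evaluation trace:
choose[5, 2] @ H3
  branch[0] choose=5:
    emit(5) @ H1 ⇒ out+=5
    emit(1) @ H1 ⇒ out+=1
    H0 returns 0
    H1 returns [5, 1, 0]
    H2 returns ([5, 1, 0], ())
    H3 returns [([5, 1, 0], ())]
  branch[1] choose=2:
    emit(2) @ H1 ⇒ out+=2
    emit(1) @ H1 ⇒ out+=1
    H0 returns 0
    H1 returns [2, 1, 0]
    H2 returns ([2, 1, 0], ())
    H3 returns [([2, 1, 0], ())]
= [([5, 1, 0], ()), ([2, 1, 0], ())]

Answer: [([5, 1, 0], ()), ([2, 1, 0], ())]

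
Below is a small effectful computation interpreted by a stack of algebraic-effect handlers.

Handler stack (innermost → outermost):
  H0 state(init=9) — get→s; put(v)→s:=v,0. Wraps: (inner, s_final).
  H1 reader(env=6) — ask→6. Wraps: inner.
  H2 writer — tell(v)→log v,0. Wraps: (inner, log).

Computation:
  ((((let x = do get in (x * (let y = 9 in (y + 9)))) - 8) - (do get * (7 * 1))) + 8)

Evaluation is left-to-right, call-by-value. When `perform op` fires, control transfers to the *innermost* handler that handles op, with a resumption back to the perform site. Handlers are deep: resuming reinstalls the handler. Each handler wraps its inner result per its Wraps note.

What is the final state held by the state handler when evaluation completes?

Answer: 9

Step-by-step:
get @ H0 ⇒ 9
get @ H0 ⇒ 9
H0 returns (99, 9)
H1 returns (99, 9)
H2 returns ((99, 9), ())
= ((99, 9), ())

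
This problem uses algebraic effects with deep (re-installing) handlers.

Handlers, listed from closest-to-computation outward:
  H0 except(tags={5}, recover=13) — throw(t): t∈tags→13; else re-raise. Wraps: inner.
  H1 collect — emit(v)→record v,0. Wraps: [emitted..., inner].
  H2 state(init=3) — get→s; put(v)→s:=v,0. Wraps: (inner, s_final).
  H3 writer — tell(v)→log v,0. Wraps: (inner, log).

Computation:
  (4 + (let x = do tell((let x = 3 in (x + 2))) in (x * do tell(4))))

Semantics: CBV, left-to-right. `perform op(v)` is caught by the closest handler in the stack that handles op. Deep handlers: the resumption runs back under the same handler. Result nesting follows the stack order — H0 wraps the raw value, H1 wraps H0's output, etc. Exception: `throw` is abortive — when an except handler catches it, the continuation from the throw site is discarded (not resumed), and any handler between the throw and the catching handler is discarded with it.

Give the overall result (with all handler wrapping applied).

Step-by-step:
tell(5) @ H3 ⇒ log+=5
tell(4) @ H3 ⇒ log+=4
H0 returns 4
H1 returns [4]
H2 returns ([4], 3)
H3 returns (([4], 3), (5, 4))
= (([4], 3), (5, 4))

Answer: (([4], 3), (5, 4))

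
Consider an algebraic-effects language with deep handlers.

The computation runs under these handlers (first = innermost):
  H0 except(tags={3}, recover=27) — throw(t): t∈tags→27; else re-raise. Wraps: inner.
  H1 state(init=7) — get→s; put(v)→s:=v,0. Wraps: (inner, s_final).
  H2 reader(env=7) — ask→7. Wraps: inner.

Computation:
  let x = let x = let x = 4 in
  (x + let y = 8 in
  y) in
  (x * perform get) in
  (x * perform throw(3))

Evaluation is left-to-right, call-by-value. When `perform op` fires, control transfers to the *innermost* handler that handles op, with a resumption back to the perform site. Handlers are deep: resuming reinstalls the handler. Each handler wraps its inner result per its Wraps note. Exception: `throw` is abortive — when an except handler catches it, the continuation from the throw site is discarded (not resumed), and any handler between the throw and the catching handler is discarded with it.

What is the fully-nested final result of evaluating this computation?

Evaluation trace:
get @ H1 ⇒ 7
throw(3) @ H0 caught ⇒ 27
H1 returns (27, 7)
H2 returns (27, 7)
= (27, 7)

Answer: (27, 7)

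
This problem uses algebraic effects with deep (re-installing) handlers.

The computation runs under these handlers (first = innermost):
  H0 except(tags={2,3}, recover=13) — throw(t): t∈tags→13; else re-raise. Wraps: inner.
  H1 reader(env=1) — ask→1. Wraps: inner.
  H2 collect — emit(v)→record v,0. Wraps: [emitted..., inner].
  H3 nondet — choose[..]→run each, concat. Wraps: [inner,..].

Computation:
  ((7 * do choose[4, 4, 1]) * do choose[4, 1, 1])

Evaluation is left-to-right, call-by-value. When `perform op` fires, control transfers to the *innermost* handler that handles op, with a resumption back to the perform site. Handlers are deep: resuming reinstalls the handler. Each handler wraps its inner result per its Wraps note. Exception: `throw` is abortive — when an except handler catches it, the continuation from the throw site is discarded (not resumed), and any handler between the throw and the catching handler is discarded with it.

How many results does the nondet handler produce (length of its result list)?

Answer: 9

Step-by-step:
choose[4, 4, 1] @ H3
  branch[0] choose=4:
    choose[4, 1, 1] @ H3
      branch[0] choose=4:
        H0 returns 112
        H1 returns 112
        H2 returns [112]
        H3 returns [[112]]
      branch[1] choose=1:
        H0 returns 28
        H1 returns 28
        H2 returns [28]
        H3 returns [[28]]
      branch[2] choose=1:
        H0 returns 28
        H1 returns 28
        H2 returns [28]
        H3 returns [[28]]
  branch[1] choose=4:
    choose[4, 1, 1] @ H3
      branch[0] choose=4:
        H0 returns 112
        H1 returns 112
        H2 returns [112]
        H3 returns [[112]]
      branch[1] choose=1:
        H0 returns 28
        H1 returns 28
        H2 returns [28]
        H3 returns [[28]]
      branch[2] choose=1:
        H0 returns 28
        H1 returns 28
        H2 returns [28]
        H3 returns [[28]]
  branch[2] choose=1:
    choose[4, 1, 1] @ H3
      branch[0] choose=4:
        H0 returns 28
        H1 returns 28
        H2 returns [28]
        H3 returns [[28]]
      branch[1] choose=1:
        H0 returns 7
        H1 returns 7
        H2 returns [7]
        H3 returns [[7]]
      branch[2] choose=1:
        H0 returns 7
        H1 returns 7
        H2 returns [7]
        H3 returns [[7]]
= [[112], [28], [28], [112], [28], [28], [28], [7], [7]]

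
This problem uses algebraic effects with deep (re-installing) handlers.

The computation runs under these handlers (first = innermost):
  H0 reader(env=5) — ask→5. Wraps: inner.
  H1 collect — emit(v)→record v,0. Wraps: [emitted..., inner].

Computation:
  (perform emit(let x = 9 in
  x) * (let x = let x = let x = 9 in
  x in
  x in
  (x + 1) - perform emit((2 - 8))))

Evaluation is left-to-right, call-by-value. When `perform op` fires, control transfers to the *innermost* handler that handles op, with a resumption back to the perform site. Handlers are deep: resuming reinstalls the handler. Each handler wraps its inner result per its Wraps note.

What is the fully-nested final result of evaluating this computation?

Working:
emit(9) @ H1 ⇒ out+=9
emit(-6) @ H1 ⇒ out+=-6
H0 returns 0
H1 returns [9, -6, 0]
= [9, -6, 0]

Answer: [9, -6, 0]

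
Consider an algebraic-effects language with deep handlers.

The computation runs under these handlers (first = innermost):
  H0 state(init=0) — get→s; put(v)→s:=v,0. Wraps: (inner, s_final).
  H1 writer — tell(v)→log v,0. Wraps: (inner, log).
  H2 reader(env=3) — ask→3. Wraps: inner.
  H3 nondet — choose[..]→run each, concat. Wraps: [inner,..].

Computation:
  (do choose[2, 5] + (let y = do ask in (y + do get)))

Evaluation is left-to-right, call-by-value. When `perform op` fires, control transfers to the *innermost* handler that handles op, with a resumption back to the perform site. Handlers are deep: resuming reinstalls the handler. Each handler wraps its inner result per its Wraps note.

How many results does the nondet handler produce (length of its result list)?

Step-by-step:
choose[2, 5] @ H3
  branch[0] choose=2:
    ask @ H2 ⇒ 3
    get @ H0 ⇒ 0
    H0 returns (5, 0)
    H1 returns ((5, 0), ())
    H2 returns ((5, 0), ())
    H3 returns [((5, 0), ())]
  branch[1] choose=5:
    ask @ H2 ⇒ 3
    get @ H0 ⇒ 0
    H0 returns (8, 0)
    H1 returns ((8, 0), ())
    H2 returns ((8, 0), ())
    H3 returns [((8, 0), ())]
= [((5, 0), ()), ((8, 0), ())]

Answer: 2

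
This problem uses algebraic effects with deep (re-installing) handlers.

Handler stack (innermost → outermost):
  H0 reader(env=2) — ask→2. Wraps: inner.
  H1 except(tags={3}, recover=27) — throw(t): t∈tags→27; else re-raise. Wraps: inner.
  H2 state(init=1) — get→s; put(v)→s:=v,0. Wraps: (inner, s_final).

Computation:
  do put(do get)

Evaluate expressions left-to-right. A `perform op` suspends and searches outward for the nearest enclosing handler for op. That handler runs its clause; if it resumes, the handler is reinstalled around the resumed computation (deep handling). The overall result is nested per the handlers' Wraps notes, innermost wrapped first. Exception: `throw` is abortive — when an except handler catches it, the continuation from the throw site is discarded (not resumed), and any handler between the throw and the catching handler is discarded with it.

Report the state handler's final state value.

Step-by-step:
get @ H2 ⇒ 1
put(1) @ H2 ⇒ s:=1
H0 returns 0
H1 returns 0
H2 returns (0, 1)
= (0, 1)

Answer: 1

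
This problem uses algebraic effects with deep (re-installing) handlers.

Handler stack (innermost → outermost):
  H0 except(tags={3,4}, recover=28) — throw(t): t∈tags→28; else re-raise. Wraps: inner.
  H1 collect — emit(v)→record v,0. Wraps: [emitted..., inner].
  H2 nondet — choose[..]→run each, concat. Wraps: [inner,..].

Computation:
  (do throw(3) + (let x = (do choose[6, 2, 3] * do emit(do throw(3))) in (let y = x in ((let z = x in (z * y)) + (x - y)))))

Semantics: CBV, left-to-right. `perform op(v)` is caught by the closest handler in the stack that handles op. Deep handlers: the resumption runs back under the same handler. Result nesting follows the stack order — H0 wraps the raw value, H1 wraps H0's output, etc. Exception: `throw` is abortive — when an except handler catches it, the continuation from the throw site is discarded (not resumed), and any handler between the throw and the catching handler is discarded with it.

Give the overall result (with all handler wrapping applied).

Answer: [[28]]

Evaluation trace:
throw(3) @ H0 caught ⇒ 28
H1 returns [28]
H2 returns [[28]]
= [[28]]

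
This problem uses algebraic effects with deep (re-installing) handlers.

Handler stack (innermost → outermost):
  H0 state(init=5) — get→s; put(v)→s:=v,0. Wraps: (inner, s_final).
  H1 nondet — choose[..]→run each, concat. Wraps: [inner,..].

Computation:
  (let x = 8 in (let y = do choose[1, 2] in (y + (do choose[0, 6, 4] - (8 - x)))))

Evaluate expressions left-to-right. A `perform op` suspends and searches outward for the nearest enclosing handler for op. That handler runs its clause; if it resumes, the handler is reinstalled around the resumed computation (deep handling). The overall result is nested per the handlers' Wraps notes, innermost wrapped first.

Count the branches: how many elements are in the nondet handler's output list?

Evaluation trace:
choose[1, 2] @ H1
  branch[0] choose=1:
    choose[0, 6, 4] @ H1
      branch[0] choose=0:
        H0 returns (1, 5)
        H1 returns [(1, 5)]
      branch[1] choose=6:
        H0 returns (7, 5)
        H1 returns [(7, 5)]
      branch[2] choose=4:
        H0 returns (5, 5)
        H1 returns [(5, 5)]
  branch[1] choose=2:
    choose[0, 6, 4] @ H1
      branch[0] choose=0:
        H0 returns (2, 5)
        H1 returns [(2, 5)]
      branch[1] choose=6:
        H0 returns (8, 5)
        H1 returns [(8, 5)]
      branch[2] choose=4:
        H0 returns (6, 5)
        H1 returns [(6, 5)]
= [(1, 5), (7, 5), (5, 5), (2, 5), (8, 5), (6, 5)]

Answer: 6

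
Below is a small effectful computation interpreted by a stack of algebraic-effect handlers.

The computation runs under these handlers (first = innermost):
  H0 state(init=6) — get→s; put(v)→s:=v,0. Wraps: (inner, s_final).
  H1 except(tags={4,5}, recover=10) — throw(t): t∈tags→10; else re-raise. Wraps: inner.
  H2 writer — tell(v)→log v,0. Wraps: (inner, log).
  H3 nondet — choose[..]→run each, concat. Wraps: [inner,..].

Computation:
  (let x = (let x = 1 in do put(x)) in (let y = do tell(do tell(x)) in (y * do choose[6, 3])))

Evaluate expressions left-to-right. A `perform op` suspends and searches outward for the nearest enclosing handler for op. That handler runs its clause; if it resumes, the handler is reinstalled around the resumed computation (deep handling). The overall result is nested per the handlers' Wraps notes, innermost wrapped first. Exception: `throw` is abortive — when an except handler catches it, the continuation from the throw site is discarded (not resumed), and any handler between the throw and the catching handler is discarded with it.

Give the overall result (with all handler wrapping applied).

Step-by-step:
put(1) @ H0 ⇒ s:=1
tell(0) @ H2 ⇒ log+=0
tell(0) @ H2 ⇒ log+=0
choose[6, 3] @ H3
  branch[0] choose=6:
    H0 returns (0, 1)
    H1 returns (0, 1)
    H2 returns ((0, 1), (0, 0))
    H3 returns [((0, 1), (0, 0))]
  branch[1] choose=3:
    H0 returns (0, 1)
    H1 returns (0, 1)
    H2 returns ((0, 1), (0, 0))
    H3 returns [((0, 1), (0, 0))]
= [((0, 1), (0, 0)), ((0, 1), (0, 0))]

Answer: [((0, 1), (0, 0)), ((0, 1), (0, 0))]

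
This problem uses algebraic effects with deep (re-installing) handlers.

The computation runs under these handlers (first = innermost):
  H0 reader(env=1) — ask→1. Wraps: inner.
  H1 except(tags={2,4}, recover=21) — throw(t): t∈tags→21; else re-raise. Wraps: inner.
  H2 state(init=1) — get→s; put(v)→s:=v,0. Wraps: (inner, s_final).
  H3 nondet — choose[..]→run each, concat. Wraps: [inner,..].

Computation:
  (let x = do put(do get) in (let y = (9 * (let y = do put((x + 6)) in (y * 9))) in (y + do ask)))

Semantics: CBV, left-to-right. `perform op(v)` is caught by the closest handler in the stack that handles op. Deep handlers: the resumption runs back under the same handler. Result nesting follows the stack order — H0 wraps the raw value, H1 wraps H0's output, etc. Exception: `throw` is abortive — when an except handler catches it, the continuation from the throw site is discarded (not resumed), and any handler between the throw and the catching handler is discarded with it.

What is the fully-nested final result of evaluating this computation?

Step-by-step:
get @ H2 ⇒ 1
put(1) @ H2 ⇒ s:=1
put(6) @ H2 ⇒ s:=6
ask @ H0 ⇒ 1
H0 returns 1
H1 returns 1
H2 returns (1, 6)
H3 returns [(1, 6)]
= [(1, 6)]

Answer: [(1, 6)]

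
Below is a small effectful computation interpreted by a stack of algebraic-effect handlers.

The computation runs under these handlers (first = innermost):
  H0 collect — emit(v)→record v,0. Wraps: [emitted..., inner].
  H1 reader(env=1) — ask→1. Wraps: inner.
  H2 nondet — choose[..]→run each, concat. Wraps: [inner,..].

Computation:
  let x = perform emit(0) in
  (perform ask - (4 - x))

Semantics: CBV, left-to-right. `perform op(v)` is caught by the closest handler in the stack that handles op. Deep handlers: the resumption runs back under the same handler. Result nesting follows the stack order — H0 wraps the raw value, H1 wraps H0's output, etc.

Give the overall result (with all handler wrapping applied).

Answer: [[0, -3]]

Working:
emit(0) @ H0 ⇒ out+=0
ask @ H1 ⇒ 1
H0 returns [0, -3]
H1 returns [0, -3]
H2 returns [[0, -3]]
= [[0, -3]]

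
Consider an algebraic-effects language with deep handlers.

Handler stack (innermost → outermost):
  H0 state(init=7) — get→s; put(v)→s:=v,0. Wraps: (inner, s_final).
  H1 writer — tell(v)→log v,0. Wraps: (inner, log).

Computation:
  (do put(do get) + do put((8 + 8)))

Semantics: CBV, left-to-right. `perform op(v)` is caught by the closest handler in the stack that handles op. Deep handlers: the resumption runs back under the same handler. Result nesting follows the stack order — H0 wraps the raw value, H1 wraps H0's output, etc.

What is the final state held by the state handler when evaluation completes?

Answer: 16

Working:
get @ H0 ⇒ 7
put(7) @ H0 ⇒ s:=7
put(16) @ H0 ⇒ s:=16
H0 returns (0, 16)
H1 returns ((0, 16), ())
= ((0, 16), ())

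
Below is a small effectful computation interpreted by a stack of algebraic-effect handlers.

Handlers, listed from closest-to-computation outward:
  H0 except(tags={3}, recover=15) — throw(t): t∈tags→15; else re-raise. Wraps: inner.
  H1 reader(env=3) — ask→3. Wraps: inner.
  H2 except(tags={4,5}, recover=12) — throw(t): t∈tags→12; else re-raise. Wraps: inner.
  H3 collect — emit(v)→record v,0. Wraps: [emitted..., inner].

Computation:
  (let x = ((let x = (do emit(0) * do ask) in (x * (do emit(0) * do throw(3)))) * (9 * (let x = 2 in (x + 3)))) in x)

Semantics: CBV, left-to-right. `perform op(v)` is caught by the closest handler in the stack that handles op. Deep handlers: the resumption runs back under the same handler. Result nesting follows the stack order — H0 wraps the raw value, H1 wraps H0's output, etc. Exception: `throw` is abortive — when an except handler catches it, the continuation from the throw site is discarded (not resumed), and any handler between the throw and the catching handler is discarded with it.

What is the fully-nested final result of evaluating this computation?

Evaluation trace:
emit(0) @ H3 ⇒ out+=0
ask @ H1 ⇒ 3
emit(0) @ H3 ⇒ out+=0
throw(3) @ H0 caught ⇒ 15
H1 returns 15
H2 returns 15
H3 returns [0, 0, 15]
= [0, 0, 15]

Answer: [0, 0, 15]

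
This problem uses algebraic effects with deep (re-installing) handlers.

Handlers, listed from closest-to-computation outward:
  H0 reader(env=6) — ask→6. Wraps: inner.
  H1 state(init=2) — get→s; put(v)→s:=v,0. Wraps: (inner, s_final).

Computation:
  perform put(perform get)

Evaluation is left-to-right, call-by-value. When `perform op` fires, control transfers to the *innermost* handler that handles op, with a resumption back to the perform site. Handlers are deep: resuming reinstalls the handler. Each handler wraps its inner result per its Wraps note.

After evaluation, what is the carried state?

Answer: 2

Working:
get @ H1 ⇒ 2
put(2) @ H1 ⇒ s:=2
H0 returns 0
H1 returns (0, 2)
= (0, 2)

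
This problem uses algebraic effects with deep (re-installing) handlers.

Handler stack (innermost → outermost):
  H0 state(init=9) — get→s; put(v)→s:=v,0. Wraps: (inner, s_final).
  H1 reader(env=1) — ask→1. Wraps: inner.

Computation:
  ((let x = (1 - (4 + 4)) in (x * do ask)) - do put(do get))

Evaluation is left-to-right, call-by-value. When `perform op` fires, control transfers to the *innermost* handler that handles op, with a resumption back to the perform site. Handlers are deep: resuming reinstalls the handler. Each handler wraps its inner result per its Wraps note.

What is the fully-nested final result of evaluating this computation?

Answer: (-7, 9)

Working:
ask @ H1 ⇒ 1
get @ H0 ⇒ 9
put(9) @ H0 ⇒ s:=9
H0 returns (-7, 9)
H1 returns (-7, 9)
= (-7, 9)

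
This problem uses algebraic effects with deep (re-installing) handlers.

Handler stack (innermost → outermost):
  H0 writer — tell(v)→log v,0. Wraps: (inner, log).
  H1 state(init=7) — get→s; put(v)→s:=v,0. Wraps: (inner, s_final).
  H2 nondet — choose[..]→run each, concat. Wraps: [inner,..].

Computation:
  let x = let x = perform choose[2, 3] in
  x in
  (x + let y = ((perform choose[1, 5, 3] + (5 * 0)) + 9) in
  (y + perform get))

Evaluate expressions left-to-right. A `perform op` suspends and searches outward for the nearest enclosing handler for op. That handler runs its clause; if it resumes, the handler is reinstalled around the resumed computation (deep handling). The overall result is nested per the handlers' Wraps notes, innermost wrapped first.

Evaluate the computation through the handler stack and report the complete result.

Step-by-step:
choose[2, 3] @ H2
  branch[0] choose=2:
    choose[1, 5, 3] @ H2
      branch[0] choose=1:
        get @ H1 ⇒ 7
        H0 returns (19, ())
        H1 returns ((19, ()), 7)
        H2 returns [((19, ()), 7)]
      branch[1] choose=5:
        get @ H1 ⇒ 7
        H0 returns (23, ())
        H1 returns ((23, ()), 7)
        H2 returns [((23, ()), 7)]
      branch[2] choose=3:
        get @ H1 ⇒ 7
        H0 returns (21, ())
        H1 returns ((21, ()), 7)
        H2 returns [((21, ()), 7)]
  branch[1] choose=3:
    choose[1, 5, 3] @ H2
      branch[0] choose=1:
        get @ H1 ⇒ 7
        H0 returns (20, ())
        H1 returns ((20, ()), 7)
        H2 returns [((20, ()), 7)]
      branch[1] choose=5:
        get @ H1 ⇒ 7
        H0 returns (24, ())
        H1 returns ((24, ()), 7)
        H2 returns [((24, ()), 7)]
      branch[2] choose=3:
        get @ H1 ⇒ 7
        H0 returns (22, ())
        H1 returns ((22, ()), 7)
        H2 returns [((22, ()), 7)]
= [((19, ()), 7), ((23, ()), 7), ((21, ()), 7), ((20, ()), 7), ((24, ()), 7), ((22, ()), 7)]

Answer: [((19, ()), 7), ((23, ()), 7), ((21, ()), 7), ((20, ()), 7), ((24, ()), 7), ((22, ()), 7)]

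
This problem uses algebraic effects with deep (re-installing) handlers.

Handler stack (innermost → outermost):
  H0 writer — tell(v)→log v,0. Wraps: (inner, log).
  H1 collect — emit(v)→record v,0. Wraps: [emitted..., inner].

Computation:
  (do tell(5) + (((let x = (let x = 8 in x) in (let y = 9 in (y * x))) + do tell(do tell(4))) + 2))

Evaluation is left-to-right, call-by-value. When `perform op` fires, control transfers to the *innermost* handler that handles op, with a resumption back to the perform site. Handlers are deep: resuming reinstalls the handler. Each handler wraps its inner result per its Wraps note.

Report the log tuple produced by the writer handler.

Working:
tell(5) @ H0 ⇒ log+=5
tell(4) @ H0 ⇒ log+=4
tell(0) @ H0 ⇒ log+=0
H0 returns (74, (5, 4, 0))
H1 returns [(74, (5, 4, 0))]
= [(74, (5, 4, 0))]

Answer: (5, 4, 0)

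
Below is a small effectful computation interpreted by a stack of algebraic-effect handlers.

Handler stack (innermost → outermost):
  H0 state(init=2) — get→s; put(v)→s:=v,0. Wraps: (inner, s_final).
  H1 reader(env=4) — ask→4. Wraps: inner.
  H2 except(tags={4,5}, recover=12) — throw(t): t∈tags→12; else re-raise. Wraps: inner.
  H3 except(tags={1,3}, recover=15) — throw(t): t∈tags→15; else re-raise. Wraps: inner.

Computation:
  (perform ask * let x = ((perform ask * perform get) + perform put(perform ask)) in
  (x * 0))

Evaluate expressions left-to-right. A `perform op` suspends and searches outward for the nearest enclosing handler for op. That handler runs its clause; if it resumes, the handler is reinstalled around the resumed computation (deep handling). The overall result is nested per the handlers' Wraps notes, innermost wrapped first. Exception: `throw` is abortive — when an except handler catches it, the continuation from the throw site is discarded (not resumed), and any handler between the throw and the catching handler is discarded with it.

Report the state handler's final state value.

Working:
ask @ H1 ⇒ 4
ask @ H1 ⇒ 4
get @ H0 ⇒ 2
ask @ H1 ⇒ 4
put(4) @ H0 ⇒ s:=4
H0 returns (0, 4)
H1 returns (0, 4)
H2 returns (0, 4)
H3 returns (0, 4)
= (0, 4)

Answer: 4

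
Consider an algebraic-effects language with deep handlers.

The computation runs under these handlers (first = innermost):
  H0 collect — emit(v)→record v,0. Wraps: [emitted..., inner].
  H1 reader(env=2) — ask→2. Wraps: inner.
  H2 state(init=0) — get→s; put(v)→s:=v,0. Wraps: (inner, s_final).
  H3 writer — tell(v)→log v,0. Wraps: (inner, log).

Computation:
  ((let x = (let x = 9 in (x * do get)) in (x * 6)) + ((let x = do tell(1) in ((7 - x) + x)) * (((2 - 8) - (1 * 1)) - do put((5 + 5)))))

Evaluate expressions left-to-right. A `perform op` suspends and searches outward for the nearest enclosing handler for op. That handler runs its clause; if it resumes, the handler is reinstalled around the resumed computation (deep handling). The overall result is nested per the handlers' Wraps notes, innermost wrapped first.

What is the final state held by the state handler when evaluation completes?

Answer: 10

Evaluation trace:
get @ H2 ⇒ 0
tell(1) @ H3 ⇒ log+=1
put(10) @ H2 ⇒ s:=10
H0 returns [-49]
H1 returns [-49]
H2 returns ([-49], 10)
H3 returns (([-49], 10), (1))
= (([-49], 10), (1))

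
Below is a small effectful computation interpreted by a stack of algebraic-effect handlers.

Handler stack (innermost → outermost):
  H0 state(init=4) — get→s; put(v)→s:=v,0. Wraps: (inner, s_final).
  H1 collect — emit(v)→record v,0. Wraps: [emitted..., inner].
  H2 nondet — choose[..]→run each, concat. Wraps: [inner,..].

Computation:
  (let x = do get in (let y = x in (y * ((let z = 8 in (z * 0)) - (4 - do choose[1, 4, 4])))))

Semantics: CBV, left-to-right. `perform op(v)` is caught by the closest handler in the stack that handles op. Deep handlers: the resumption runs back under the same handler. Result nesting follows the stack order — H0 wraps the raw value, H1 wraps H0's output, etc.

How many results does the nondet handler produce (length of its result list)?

Working:
get @ H0 ⇒ 4
choose[1, 4, 4] @ H2
  branch[0] choose=1:
    H0 returns (-12, 4)
    H1 returns [(-12, 4)]
    H2 returns [[(-12, 4)]]
  branch[1] choose=4:
    H0 returns (0, 4)
    H1 returns [(0, 4)]
    H2 returns [[(0, 4)]]
  branch[2] choose=4:
    H0 returns (0, 4)
    H1 returns [(0, 4)]
    H2 returns [[(0, 4)]]
= [[(-12, 4)], [(0, 4)], [(0, 4)]]

Answer: 3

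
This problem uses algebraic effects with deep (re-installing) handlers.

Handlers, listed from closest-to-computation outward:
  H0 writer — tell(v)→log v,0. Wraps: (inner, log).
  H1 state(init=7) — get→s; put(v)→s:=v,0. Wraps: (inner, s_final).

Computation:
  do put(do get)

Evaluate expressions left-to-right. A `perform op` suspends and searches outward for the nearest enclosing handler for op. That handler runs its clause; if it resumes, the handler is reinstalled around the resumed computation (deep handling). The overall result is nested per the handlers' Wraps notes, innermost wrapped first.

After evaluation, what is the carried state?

Answer: 7

Evaluation trace:
get @ H1 ⇒ 7
put(7) @ H1 ⇒ s:=7
H0 returns (0, ())
H1 returns ((0, ()), 7)
= ((0, ()), 7)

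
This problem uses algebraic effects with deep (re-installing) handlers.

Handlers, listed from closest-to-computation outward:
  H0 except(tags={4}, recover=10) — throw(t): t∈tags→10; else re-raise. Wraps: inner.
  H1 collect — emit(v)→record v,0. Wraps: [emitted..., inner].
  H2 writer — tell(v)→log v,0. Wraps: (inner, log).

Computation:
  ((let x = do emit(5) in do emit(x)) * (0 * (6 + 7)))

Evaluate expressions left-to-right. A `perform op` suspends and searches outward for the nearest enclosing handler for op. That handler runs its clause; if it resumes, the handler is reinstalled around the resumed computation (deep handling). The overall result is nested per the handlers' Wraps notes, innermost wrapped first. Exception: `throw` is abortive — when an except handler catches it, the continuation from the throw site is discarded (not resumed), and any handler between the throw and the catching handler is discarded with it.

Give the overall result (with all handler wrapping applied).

Step-by-step:
emit(5) @ H1 ⇒ out+=5
emit(0) @ H1 ⇒ out+=0
H0 returns 0
H1 returns [5, 0, 0]
H2 returns ([5, 0, 0], ())
= ([5, 0, 0], ())

Answer: ([5, 0, 0], ())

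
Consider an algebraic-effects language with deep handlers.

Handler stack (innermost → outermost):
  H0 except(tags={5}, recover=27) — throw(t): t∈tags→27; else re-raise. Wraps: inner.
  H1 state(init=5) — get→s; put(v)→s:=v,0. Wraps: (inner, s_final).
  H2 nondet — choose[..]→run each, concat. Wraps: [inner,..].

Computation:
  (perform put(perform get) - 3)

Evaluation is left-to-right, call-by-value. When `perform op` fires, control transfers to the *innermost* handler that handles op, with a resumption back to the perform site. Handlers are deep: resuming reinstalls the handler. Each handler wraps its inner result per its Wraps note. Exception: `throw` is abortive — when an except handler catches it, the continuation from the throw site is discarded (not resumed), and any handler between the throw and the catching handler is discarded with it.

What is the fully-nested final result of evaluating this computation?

Working:
get @ H1 ⇒ 5
put(5) @ H1 ⇒ s:=5
H0 returns -3
H1 returns (-3, 5)
H2 returns [(-3, 5)]
= [(-3, 5)]

Answer: [(-3, 5)]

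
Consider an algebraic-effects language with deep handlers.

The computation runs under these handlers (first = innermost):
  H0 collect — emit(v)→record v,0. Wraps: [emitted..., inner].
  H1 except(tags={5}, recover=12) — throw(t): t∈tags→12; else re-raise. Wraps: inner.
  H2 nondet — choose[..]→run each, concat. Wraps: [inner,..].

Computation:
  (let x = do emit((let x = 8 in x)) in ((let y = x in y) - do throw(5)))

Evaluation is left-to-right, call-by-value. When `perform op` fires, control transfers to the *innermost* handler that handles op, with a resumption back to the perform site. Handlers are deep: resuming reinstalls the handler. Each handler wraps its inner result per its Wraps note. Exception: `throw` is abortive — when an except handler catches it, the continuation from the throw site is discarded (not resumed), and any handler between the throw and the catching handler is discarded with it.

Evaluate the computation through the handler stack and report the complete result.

Answer: [12]

Step-by-step:
emit(8) @ H0 ⇒ out+=8
throw(5) @ H1 caught ⇒ 12
H2 returns [12]
= [12]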